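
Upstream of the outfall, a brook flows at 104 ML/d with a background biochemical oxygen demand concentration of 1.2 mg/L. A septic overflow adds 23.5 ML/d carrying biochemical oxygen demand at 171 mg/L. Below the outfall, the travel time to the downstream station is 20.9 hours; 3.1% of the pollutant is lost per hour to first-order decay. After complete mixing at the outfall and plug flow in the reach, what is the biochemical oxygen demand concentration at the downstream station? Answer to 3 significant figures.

After mixing, C = (104.0·1.200 + 23.50·171.0) / 127.5 = 4143/127.5 = 32.50 mg/L.
3.1%/h lost → k = −ln(1 − 0.031) = 0.03149 h⁻¹.
First-order decay: C = 32.50·exp(−k·t) = 32.50·0.5178 = 16.83 mg/L.

16.8 mg/L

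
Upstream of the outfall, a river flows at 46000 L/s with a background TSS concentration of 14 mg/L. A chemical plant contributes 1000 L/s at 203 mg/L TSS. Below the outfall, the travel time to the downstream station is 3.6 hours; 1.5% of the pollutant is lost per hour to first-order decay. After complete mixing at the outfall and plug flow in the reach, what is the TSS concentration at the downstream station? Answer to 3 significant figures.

17.1 mg/L

After mixing, C = (46000·14.00 + 1000·203.0) / 47000 = 847000/47000 = 18.02 mg/L.
1.5%/h lost → k = −ln(1 − 0.015) = 0.01511 h⁻¹.
After decay, C = 18.02 × e^(−kt) = 18.02 × 0.9470 = 17.07 mg/L.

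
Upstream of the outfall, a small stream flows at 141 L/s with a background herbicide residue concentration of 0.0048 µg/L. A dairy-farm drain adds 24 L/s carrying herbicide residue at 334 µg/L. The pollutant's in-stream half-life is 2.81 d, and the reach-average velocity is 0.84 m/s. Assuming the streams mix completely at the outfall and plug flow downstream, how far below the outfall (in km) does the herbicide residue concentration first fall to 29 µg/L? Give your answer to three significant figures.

152 km

After mixing, C = (141.0·0.004800 + 24.00·334.0) / 165.0 = 8017/165.0 = 48.59 µg/L.
Half-life 2.81 d → k = ln 2 / 2.81 = 0.2467 d⁻¹.
Set 48.59·exp(−k·t) = 29 → t = ln(48.59/29)/k = 180700 s = 50.21 h.
Distance = v·t = 0.84·180700 = 151800 m = 151.8 km.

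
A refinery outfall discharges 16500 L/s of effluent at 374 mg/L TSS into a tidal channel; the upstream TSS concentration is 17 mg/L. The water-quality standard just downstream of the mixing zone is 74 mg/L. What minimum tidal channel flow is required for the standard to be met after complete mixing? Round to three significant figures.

86800 L/s

Set C_mix = 74: (Q·17.00 + 16500·374.0) / (Q + 16500) = 74
→ Q = 16500·(374.0 − 74)/(74 − 17.00) = 86840 L/s.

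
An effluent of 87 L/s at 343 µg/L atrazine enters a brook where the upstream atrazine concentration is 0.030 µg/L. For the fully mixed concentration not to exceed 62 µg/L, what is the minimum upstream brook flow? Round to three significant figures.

394 L/s

Set C_mix = 62: (Q·0.03000 + 87.00·343.0) / (Q + 87.00) = 62
→ Q = 87.00·(343.0 − 62)/(62 − 0.03000) = 394.5 L/s.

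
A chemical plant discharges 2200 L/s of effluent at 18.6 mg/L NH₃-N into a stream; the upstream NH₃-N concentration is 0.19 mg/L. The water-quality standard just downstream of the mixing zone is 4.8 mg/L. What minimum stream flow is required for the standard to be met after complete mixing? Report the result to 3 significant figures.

6590 L/s

Set C_mix = 4.8: (Q·0.1900 + 2200·18.60) / (Q + 2200) = 4.8
→ Q = 2200·(18.60 − 4.8)/(4.8 − 0.1900) = 6586 L/s.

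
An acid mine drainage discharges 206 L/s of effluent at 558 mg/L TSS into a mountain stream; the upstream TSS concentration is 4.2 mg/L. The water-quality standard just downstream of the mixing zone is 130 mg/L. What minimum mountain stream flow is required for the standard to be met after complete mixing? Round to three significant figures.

701 L/s

Set C_mix = 130: (Q·4.200 + 206.0·558.0) / (Q + 206.0) = 130
→ Q = 206.0·(558.0 − 130)/(130 − 4.200) = 700.9 L/s.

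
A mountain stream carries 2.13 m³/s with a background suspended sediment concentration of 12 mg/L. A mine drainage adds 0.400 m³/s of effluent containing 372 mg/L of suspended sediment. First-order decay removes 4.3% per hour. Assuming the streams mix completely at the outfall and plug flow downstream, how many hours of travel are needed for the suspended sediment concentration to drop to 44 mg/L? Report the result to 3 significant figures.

10.2 h

Mixed concentration C = ΣQC/ΣQ = (2.130·12.00 + 0.4000·372.0) / 2.530 = 174.4/2.530 = 68.92 mg/L.
4.3%/h lost → k = −ln(1 − 0.043) = 0.04395 h⁻¹.
68.92·exp(−k·t) = 44 → t = ln(68.92/44)/k = 36750 s = 10.21 h.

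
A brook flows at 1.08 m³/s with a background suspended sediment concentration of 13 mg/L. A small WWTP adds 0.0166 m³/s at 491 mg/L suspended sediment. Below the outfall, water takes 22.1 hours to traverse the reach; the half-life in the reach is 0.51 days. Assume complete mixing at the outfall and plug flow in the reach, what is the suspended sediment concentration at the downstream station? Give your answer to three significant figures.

5.79 mg/L

After mixing, C = (1.080·13.00 + 0.01660·491.0) / 1.097 = 22.19/1.097 = 20.24 mg/L.
Half-life 0.51 d → k = ln 2 / 0.51 = 1.359 d⁻¹.
Decay over the reach: 20.24·exp(−kt) = 20.24·0.2861 = 5.789 mg/L.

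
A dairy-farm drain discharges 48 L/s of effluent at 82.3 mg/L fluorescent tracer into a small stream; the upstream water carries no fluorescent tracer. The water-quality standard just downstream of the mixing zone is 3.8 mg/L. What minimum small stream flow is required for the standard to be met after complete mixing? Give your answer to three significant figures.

Set C_mix = 3.8: (Q·0 + 48.00·82.30) / (Q + 48.00) = 3.8
→ Q = 48.00·(82.30 − 3.8)/(3.8 − 0) = 991.6 L/s.

992 L/s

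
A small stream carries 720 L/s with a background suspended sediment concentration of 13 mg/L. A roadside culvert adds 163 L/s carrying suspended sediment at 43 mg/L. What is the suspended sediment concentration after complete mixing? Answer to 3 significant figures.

Flow-weighted average: C = (720.0·13.00 + 163.0·43.00) / 883.0 = 16370/883.0 = 18.54 mg/L.

18.5 mg/L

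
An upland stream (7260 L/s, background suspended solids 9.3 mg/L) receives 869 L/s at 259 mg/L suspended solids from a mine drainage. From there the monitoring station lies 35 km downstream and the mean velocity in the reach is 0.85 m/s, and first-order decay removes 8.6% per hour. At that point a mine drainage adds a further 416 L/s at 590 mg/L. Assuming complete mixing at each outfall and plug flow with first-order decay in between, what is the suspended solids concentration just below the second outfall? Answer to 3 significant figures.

41.0 mg/L

Conservation of mass: C = (7260·9.300 + 869.0·259.0) / 8129 = 292600/8129 = 35.99 mg/L; combined flow 8129 L/s.
Travel time t = 35·1000 / 0.85 = 41180 s = 11.44 h.
8.6%/h lost → k = −ln(1 − 0.086) = 0.08992 h⁻¹.
Applying C = C₀e^(−kt): 35.99 × 0.3575 = 12.87 mg/L.
Second outfall: C = (8129·12.87 + 416.0·590.0)/8545 = 40.97 mg/L.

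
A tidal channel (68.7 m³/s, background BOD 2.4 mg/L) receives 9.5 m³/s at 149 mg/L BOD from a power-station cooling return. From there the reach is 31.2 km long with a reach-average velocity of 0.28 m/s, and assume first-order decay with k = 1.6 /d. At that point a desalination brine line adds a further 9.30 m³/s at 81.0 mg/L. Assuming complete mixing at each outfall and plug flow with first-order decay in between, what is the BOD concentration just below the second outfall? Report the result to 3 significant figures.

10.9 mg/L

After mixing, C = (68.70·2.400 + 9.500·149.0) / 78.20 = 1580/78.20 = 20.21 mg/L; combined flow 78.20 m³/s.
Travel time t = 31.2·1000 / 0.28 = 111400 s = 30.95 h.
After decay, C = 20.21 × e^(−kt) = 20.21 × 0.1270 = 2.567 mg/L.
Second outfall: C = (78.20·2.567 + 9.300·81.00)/87.50 = 10.90 mg/L.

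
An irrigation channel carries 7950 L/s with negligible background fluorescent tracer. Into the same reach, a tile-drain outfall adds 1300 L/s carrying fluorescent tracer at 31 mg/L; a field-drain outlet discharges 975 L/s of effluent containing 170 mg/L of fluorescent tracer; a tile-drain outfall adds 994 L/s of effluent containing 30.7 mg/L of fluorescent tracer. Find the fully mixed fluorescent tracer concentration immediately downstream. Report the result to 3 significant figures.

21.1 mg/L

After mixing, C = (7950·0 + 1300·31.00 + 975.0·170.0 + 994.0·30.70) / 11220 = 236600/11220 = 21.09 mg/L.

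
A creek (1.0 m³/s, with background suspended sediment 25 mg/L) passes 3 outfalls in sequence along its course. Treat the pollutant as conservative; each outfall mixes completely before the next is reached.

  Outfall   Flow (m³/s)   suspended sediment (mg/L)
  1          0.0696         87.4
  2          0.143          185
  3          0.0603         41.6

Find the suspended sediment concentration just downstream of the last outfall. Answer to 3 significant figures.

47.2 mg/L

Below outfall 1: Q → 1.070 m³/s, C = (1.000·25.00 + 0.06960·87.40)/1.070 = 29.06 mg/L.
Below outfall 2: Q → 1.213 m³/s, C = (1.070·29.06 + 0.1430·185.0)/1.213 = 47.45 mg/L.
Below outfall 3: Q → 1.273 m³/s, C = (1.213·47.45 + 0.06030·41.60)/1.273 = 47.17 mg/L.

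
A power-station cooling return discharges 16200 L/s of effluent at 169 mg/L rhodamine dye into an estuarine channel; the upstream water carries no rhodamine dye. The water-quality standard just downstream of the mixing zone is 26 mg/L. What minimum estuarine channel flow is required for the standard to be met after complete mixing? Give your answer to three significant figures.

Set C_mix = 26: (Q·0 + 16200·169.0) / (Q + 16200) = 26
→ Q = 16200·(169.0 − 26)/(26 − 0) = 89100 L/s.

89100 L/s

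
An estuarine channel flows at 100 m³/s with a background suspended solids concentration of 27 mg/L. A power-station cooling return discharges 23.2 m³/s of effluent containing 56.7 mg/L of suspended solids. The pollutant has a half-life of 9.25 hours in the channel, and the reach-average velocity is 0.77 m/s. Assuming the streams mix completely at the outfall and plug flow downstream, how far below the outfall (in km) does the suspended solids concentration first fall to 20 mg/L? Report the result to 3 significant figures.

18.1 km

Mass balance: C = (100.0·27.00 + 23.20·56.70) / 123.2 = 4015/123.2 = 32.59 mg/L.
Half-life 9.25 h → k = ln 2 / 9.25 = 0.07493 h⁻¹ = 1.798 d⁻¹.
Set 32.59·exp(−k·t) = 20 → t = ln(32.59/20)/k = 23460 s = 6.517 h.
Distance = v·t = 0.77·23460 = 18070 m = 18.07 km.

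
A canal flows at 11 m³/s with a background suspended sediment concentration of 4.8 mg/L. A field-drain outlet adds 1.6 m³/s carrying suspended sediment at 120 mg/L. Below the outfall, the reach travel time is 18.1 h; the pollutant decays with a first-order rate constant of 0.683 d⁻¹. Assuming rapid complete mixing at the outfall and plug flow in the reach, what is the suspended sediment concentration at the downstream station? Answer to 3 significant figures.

Conservation of mass: C = (11.00·4.800 + 1.600·120.0) / 12.60 = 244.8/12.60 = 19.43 mg/L.
After decay, C = 19.43 × e^(−kt) = 19.43 × 0.5974 = 11.61 mg/L.

11.6 mg/L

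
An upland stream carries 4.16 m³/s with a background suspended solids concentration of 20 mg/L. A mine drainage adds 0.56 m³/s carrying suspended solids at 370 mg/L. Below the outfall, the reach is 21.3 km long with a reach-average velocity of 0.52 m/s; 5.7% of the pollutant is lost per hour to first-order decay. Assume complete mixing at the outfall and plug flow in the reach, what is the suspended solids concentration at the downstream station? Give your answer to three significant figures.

Flow-weighted average: C = (4.160·20.00 + 0.5600·370.0) / 4.720 = 290.4/4.720 = 61.53 mg/L.
Travel time t = 21.3·1000 / 0.52 = 40960 s = 11.38 h.
5.7%/h lost → k = −ln(1 − 0.057) = 0.05869 h⁻¹.
Decay over the reach: 61.53·exp(−kt) = 61.53·0.5128 = 31.55 mg/L.

31.6 mg/L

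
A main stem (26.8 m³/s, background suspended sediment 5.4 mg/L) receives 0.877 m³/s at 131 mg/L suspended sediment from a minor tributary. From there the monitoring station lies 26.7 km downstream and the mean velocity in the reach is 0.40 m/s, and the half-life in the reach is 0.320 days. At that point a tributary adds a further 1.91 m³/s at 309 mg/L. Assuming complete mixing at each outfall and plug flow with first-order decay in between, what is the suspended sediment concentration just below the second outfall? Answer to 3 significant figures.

After mixing, C = (26.80·5.400 + 0.8770·131.0) / 27.68 = 259.6/27.68 = 9.380 mg/L; combined flow 27.68 m³/s.
Travel time t = 26.7·1000 / 0.40 = 66750 s = 18.54 h.
Half-life 0.320 d → k = ln 2 / 0.320 = 2.166 d⁻¹.
First-order decay: C = 9.380·exp(−k·t) = 9.380·0.1876 = 1.760 mg/L.
Second outfall: C = (27.68·1.760 + 1.910·309.0)/29.59 = 21.59 mg/L.

21.6 mg/L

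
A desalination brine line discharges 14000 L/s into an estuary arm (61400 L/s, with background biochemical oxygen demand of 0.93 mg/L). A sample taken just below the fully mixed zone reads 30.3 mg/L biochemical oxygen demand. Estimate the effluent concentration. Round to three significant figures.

159 mg/L

Mass balance: 61400·0.9300 + 14000·Cₑ = 75400·30.30
→ Cₑ = (75400·30.30 − 61400·0.9300) / 14000 = 159.1 mg/L.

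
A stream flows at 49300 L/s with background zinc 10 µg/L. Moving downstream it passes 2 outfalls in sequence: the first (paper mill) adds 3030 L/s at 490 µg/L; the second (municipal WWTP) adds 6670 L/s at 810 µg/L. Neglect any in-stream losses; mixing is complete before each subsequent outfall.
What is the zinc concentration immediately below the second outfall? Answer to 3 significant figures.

Outfall 1: combined Q = 52330 L/s; C = (49300·10.00 + 3030·490.0)/52330 = 37.79 µg/L.
Outfall 2: combined Q = 59000 L/s; C = (52330·37.79 + 6670·810.0)/59000 = 125.1 µg/L.

125 µg/L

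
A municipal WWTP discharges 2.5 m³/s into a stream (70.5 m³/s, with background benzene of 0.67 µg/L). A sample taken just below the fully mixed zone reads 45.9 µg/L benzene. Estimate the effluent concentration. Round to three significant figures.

Mass balance: 70.50·0.6700 + 2.500·Cₑ = 73.00·45.90
→ Cₑ = (73.00·45.90 − 70.50·0.6700) / 2.500 = 1321 µg/L.

1320 µg/L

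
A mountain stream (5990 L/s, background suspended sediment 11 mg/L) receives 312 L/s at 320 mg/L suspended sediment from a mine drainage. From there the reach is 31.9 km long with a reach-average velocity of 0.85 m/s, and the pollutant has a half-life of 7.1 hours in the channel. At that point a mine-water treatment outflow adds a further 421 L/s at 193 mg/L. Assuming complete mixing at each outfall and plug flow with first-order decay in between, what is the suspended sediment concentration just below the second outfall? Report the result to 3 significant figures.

21.0 mg/L

Flow-weighted average: C = (5990·11.00 + 312.0·320.0) / 6302 = 165700/6302 = 26.30 mg/L; combined flow 6302 L/s.
Travel time t = 31.9·1000 / 0.85 = 37530 s = 10.42 h.
Half-life 7.1 h → k = ln 2 / 7.1 = 0.09763 h⁻¹ = 2.343 d⁻¹.
After decay, C = 26.30 × e^(−kt) = 26.30 × 0.3614 = 9.504 mg/L.
Second outfall: C = (6302·9.504 + 421.0·193.0)/6723 = 21.00 mg/L.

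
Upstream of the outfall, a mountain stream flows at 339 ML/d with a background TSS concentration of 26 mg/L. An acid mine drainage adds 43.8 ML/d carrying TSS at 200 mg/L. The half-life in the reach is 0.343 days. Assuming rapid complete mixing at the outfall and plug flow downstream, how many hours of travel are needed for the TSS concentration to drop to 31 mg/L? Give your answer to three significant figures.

After mixing, C = (339.0·26.00 + 43.80·200.0) / 382.8 = 17570/382.8 = 45.91 mg/L.
Half-life 0.343 d → k = ln 2 / 0.343 = 2.021 d⁻¹.
45.91·exp(−k·t) = 31 → t = ln(45.91/31)/k = 16790 s = 4.664 h.

4.66 h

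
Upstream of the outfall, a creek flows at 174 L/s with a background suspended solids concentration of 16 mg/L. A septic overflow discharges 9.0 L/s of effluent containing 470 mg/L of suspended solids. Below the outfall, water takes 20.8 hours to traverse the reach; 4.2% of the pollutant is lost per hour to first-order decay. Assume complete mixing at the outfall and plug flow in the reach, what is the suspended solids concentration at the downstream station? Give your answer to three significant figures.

After mixing, C = (174.0·16.00 + 9.000·470.0) / 183.0 = 7014/183.0 = 38.33 mg/L.
4.2%/h lost → k = −ln(1 − 0.042) = 0.04291 h⁻¹.
First-order decay: C = 38.33·exp(−k·t) = 38.33·0.4096 = 15.70 mg/L.

15.7 mg/L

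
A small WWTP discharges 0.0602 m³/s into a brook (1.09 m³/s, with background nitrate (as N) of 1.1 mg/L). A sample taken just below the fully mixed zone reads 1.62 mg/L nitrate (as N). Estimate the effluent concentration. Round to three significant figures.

11.0 mg/L

Mass balance: 1.090·1.100 + 0.06020·Cₑ = 1.150·1.620
→ Cₑ = (1.150·1.620 − 1.090·1.100) / 0.06020 = 11.04 mg/L.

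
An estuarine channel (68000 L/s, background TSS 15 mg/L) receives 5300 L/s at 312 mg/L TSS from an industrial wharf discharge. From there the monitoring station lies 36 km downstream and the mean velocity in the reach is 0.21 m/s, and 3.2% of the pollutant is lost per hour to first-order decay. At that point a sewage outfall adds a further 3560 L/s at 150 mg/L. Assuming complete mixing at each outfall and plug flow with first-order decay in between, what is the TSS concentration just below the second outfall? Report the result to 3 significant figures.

14.3 mg/L

After mixing, C = (68000·15.00 + 5300·312.0) / 73300 = 2674000/73300 = 36.47 mg/L; combined flow 73300 L/s.
Travel time t = 36·1000 / 0.21 = 171400 s = 47.62 h.
3.2%/h lost → k = −ln(1 − 0.032) = 0.03252 h⁻¹.
Decay over the reach: 36.47·exp(−kt) = 36.47·0.2125 = 7.752 mg/L.
Second outfall: C = (73300·7.752 + 3560·150.0)/76860 = 14.34 mg/L.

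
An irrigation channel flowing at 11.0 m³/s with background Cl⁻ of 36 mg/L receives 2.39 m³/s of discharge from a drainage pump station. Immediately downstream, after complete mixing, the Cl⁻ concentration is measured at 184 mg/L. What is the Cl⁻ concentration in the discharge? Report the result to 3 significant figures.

Mass balance: 11.00·36.00 + 2.390·Cₑ = 13.39·184.0
→ Cₑ = (13.39·184.0 − 11.00·36.00) / 2.390 = 865.2 mg/L.

865 mg/L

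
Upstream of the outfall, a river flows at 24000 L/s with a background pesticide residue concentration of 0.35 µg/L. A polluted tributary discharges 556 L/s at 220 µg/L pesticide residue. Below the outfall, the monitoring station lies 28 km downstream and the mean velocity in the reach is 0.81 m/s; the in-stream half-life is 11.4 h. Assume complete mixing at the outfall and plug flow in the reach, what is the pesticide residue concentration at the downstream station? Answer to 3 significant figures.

Mass balance: C = (24000·0.3500 + 556.0·220.0) / 24560 = 130700/24560 = 5.323 µg/L.
Travel time t = 28·1000 / 0.81 = 34570 s = 9.602 h.
Half-life 11.4 h → k = ln 2 / 11.4 = 0.06080 h⁻¹ = 1.459 d⁻¹.
Applying C = C₀e^(−kt): 5.323 × 0.5578 = 2.969 µg/L.

2.97 µg/L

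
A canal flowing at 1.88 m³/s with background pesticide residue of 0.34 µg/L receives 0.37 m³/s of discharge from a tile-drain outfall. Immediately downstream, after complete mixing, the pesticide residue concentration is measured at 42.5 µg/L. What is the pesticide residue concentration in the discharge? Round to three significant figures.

257 µg/L

Mass balance: 1.880·0.3400 + 0.3700·Cₑ = 2.250·42.50
→ Cₑ = (2.250·42.50 − 1.880·0.3400) / 0.3700 = 256.7 µg/L.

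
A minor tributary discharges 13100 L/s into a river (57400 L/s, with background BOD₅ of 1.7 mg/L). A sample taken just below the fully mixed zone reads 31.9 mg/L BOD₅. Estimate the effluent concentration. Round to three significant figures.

Mass balance: 57400·1.700 + 13100·Cₑ = 70500·31.90
→ Cₑ = (70500·31.90 − 57400·1.700) / 13100 = 164.2 mg/L.

164 mg/L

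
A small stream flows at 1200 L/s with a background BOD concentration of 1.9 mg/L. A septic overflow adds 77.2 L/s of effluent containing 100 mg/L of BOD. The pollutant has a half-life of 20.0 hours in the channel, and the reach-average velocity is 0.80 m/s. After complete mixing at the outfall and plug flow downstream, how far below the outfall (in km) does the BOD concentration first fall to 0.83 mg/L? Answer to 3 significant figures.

After mixing, C = (1200·1.900 + 77.20·100.0) / 1277 = 10000/1277 = 7.830 mg/L.
Half-life 20.0 h → k = ln 2 / 20.0 = 0.03466 h⁻¹ = 0.8318 d⁻¹.
Set 7.830·exp(−k·t) = 0.83 → t = ln(7.830/0.83)/k = 233100 s = 64.76 h.
Distance = v·t = 0.80·233100 = 186500 m = 186.5 km.

186 km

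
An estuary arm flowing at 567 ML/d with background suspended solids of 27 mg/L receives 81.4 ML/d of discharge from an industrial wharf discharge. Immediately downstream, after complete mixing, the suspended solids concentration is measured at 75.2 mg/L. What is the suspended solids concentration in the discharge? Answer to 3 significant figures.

411 mg/L

Mass balance: 567.0·27.00 + 81.40·Cₑ = 648.4·75.20
→ Cₑ = (648.4·75.20 − 567.0·27.00) / 81.40 = 410.9 mg/L.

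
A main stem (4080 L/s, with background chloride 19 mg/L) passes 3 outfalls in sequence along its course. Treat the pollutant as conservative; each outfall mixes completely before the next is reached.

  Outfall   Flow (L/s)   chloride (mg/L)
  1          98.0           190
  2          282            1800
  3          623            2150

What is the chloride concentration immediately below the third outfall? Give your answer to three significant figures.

382 mg/L

Outfall 1: combined Q = 4178 L/s; C = (4080·19.00 + 98.00·190.0)/4178 = 23.01 mg/L.
Outfall 2: combined Q = 4460 L/s; C = (4178·23.01 + 282.0·1800)/4460 = 135.4 mg/L.
Outfall 3: combined Q = 5083 L/s; C = (4460·135.4 + 623.0·2150)/5083 = 382.3 mg/L.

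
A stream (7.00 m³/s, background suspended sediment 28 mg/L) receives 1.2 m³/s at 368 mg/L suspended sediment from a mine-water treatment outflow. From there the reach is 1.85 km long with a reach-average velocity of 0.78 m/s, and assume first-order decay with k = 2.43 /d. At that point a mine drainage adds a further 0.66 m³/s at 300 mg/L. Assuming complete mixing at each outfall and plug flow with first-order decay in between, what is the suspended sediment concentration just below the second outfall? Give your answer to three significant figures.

89.7 mg/L

After mixing, C = (7.000·28.00 + 1.200·368.0) / 8.200 = 637.6/8.200 = 77.76 mg/L; combined flow 8.200 m³/s.
Travel time t = 1.85·1000 / 0.78 = 2372 s = 0.6588 h.
Decay over the reach: 77.76·exp(−kt) = 77.76·0.9355 = 72.74 mg/L.
At the second outfall, C = (8.200·72.74 + 0.6600·300.0) / (8.200 + 0.6600) = 89.67 mg/L.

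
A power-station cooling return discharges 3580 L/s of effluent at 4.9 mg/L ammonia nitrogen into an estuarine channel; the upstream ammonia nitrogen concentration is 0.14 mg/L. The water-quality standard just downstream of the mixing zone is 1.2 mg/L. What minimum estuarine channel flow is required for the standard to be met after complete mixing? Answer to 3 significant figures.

Set C_mix = 1.2: (Q·0.1400 + 3580·4.900) / (Q + 3580) = 1.2
→ Q = 3580·(4.900 − 1.2)/(1.2 − 0.1400) = 12500 L/s.

12500 L/s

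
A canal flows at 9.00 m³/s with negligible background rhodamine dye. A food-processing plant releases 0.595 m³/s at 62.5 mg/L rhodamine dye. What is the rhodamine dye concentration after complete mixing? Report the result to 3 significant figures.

3.88 mg/L

After mixing, C = (9.000·0 + 0.5950·62.50) / 9.595 = 37.19/9.595 = 3.876 mg/L.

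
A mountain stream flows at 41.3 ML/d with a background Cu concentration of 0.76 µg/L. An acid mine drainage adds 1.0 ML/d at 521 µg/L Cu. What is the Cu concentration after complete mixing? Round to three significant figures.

13.1 µg/L

Mass balance: C = (41.30·0.7600 + 1.000·521.0) / 42.30 = 552.4/42.30 = 13.06 µg/L.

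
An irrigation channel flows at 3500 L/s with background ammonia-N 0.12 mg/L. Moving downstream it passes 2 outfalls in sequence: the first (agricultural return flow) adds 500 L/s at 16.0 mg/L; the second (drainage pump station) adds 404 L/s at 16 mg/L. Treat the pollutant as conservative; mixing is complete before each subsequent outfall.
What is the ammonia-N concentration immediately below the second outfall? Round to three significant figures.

Below outfall 1: Q → 4000 L/s, C = (3500·0.1200 + 500.0·16.00)/4000 = 2.105 mg/L.
Below outfall 2: Q → 4404 L/s, C = (4000·2.105 + 404.0·16.00)/4404 = 3.380 mg/L.

3.38 mg/L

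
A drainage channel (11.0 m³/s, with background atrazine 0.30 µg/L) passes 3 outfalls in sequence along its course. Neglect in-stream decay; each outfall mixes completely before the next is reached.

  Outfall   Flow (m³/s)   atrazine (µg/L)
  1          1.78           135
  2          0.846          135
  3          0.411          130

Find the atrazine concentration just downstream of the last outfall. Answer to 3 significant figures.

29.3 µg/L

Below outfall 1: Q → 12.78 m³/s, C = (11.00·0.3000 + 1.780·135.0)/12.78 = 19.06 µg/L.
Below outfall 2: Q → 13.63 m³/s, C = (12.78·19.06 + 0.8460·135.0)/13.63 = 26.26 µg/L.
Below outfall 3: Q → 14.04 m³/s, C = (13.63·26.26 + 0.4110·130.0)/14.04 = 29.30 µg/L.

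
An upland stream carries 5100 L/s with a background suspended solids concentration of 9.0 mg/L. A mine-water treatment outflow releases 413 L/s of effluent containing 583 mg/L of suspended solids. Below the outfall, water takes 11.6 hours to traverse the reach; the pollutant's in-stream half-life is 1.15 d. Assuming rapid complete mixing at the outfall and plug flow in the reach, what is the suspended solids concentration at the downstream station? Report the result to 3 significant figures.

38.9 mg/L

After mixing, C = (5100·9.000 + 413.0·583.0) / 5513 = 286700/5513 = 52.00 mg/L.
Half-life 1.15 d → k = ln 2 / 1.15 = 0.6027 d⁻¹.
Applying C = C₀e^(−kt): 52.00 × 0.7473 = 38.86 mg/L.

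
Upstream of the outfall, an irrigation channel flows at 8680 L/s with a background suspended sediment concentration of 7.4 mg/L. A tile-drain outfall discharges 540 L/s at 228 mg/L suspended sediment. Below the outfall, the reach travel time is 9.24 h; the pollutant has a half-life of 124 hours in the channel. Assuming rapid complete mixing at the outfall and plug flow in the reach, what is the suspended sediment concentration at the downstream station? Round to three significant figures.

Conservation of mass: C = (8680·7.400 + 540.0·228.0) / 9220 = 187400/9220 = 20.32 mg/L.
Half-life 124 h → k = ln 2 / 124 = 0.005590 h⁻¹ = 0.1342 d⁻¹.
After decay, C = 20.32 × e^(−kt) = 20.32 × 0.9497 = 19.30 mg/L.

19.3 mg/L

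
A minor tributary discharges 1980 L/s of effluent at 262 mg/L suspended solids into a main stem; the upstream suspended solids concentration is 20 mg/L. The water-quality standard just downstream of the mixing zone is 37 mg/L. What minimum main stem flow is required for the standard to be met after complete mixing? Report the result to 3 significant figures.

Set C_mix = 37: (Q·20.00 + 1980·262.0) / (Q + 1980) = 37
→ Q = 1980·(262.0 − 37)/(37 − 20.00) = 26210 L/s.

26200 L/s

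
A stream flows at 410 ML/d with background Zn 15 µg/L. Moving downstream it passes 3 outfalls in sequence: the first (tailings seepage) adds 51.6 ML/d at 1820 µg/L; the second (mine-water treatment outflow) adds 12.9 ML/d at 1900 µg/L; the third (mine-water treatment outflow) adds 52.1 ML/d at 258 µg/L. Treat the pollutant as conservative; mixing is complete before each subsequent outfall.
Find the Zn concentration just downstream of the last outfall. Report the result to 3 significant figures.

262 µg/L

After outfall 1: Q = 410.0 + 51.60 = 461.6 ML/d; C = (410.0·15.00 + 51.60·1820)/461.6 = 216.8 µg/L.
After outfall 2: Q = 461.6 + 12.90 = 474.5 ML/d; C = (461.6·216.8 + 12.90·1900)/474.5 = 262.5 µg/L.
After outfall 3: Q = 474.5 + 52.10 = 526.6 ML/d; C = (474.5·262.5 + 52.10·258.0)/526.6 = 262.1 µg/L.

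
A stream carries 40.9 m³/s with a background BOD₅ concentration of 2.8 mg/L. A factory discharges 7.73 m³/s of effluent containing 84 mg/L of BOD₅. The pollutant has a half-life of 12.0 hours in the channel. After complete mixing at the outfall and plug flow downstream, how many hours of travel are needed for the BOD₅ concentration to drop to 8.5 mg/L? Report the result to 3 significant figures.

10.6 h

Mass balance: C = (40.90·2.800 + 7.730·84.00) / 48.63 = 763.8/48.63 = 15.71 mg/L.
Half-life 12.0 h → k = ln 2 / 12.0 = 0.05776 h⁻¹ = 1.386 d⁻¹.
15.71·exp(−k·t) = 8.5 → t = ln(15.71/8.5)/k = 38270 s = 10.63 h.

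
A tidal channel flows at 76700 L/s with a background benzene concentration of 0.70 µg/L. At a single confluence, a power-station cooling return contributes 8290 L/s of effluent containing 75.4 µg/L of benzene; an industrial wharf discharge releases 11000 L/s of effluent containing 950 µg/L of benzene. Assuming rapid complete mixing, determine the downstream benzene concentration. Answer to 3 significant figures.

Conservation of mass: C = (76700·0.7000 + 8290·75.40 + 11000·950.0) / 95990 = 11130000/95990 = 115.9 µg/L.

116 µg/L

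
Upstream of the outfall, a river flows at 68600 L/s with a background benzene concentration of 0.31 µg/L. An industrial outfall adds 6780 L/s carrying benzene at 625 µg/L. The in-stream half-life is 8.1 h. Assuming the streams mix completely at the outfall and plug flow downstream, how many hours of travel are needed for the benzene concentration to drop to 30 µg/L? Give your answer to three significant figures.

Flow-weighted average: C = (68600·0.3100 + 6780·625.0) / 75380 = 4259000/75380 = 56.50 µg/L.
Half-life 8.1 h → k = ln 2 / 8.1 = 0.08557 h⁻¹ = 2.054 d⁻¹.
56.50·exp(−k·t) = 30 → t = ln(56.50/30)/k = 26630 s = 7.397 h.

7.40 h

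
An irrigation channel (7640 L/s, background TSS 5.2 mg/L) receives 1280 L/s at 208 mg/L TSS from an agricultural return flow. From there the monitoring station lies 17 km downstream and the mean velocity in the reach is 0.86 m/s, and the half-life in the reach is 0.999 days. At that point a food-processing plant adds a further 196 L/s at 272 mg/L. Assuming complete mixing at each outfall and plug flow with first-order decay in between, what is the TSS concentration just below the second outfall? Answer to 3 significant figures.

Mixed concentration C = ΣQC/ΣQ = (7640·5.200 + 1280·208.0) / 8920 = 306000/8920 = 34.30 mg/L; combined flow 8920 L/s.
Travel time t = 17·1000 / 0.86 = 19770 s = 5.491 h.
Half-life 0.999 d → k = ln 2 / 0.999 = 0.6938 d⁻¹.
Applying C = C₀e^(−kt): 34.30 × 0.8532 = 29.27 mg/L.
At the second outfall, C = (8920·29.27 + 196.0·272.0) / (8920 + 196.0) = 34.49 mg/L.

34.5 mg/L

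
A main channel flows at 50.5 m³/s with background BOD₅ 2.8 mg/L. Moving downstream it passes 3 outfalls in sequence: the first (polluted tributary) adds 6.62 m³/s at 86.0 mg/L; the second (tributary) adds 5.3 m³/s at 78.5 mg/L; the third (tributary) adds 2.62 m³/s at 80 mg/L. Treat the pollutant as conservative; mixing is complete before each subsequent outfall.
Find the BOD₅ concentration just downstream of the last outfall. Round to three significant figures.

20.5 mg/L

Outfall 1: combined Q = 57.12 m³/s; C = (50.50·2.800 + 6.620·86.00)/57.12 = 12.44 mg/L.
Outfall 2: combined Q = 62.42 m³/s; C = (57.12·12.44 + 5.300·78.50)/62.42 = 18.05 mg/L.
Outfall 3: combined Q = 65.04 m³/s; C = (62.42·18.05 + 2.620·80.00)/65.04 = 20.55 mg/L.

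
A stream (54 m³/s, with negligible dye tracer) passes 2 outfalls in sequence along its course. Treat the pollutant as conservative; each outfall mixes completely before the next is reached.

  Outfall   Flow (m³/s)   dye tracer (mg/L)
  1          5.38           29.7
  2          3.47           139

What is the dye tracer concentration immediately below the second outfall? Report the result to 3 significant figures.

Below outfall 1: Q → 59.38 m³/s, C = (54.00·0 + 5.380·29.70)/59.38 = 2.691 mg/L.
Below outfall 2: Q → 62.85 m³/s, C = (59.38·2.691 + 3.470·139.0)/62.85 = 10.22 mg/L.

10.2 mg/L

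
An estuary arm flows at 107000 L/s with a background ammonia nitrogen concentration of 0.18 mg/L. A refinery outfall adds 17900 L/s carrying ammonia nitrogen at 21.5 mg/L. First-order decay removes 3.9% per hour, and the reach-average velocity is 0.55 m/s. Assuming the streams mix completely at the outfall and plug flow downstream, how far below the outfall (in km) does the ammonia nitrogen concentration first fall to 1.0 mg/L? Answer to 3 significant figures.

58.4 km

Mass balance: C = (107000·0.1800 + 17900·21.50) / 124900 = 404100/124900 = 3.235 mg/L.
3.9%/h lost → k = −ln(1 − 0.039) = 0.03978 h⁻¹.
Set 3.235·exp(−k·t) = 1.0 → t = ln(3.235/1.0)/k = 106300 s = 29.52 h.
Distance = v·t = 0.55·106300 = 58440 m = 58.44 km.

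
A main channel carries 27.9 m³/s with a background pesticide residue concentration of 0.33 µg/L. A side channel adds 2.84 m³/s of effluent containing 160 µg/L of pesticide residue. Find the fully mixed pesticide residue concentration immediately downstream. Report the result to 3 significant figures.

15.1 µg/L

Mass balance: C = (27.90·0.3300 + 2.840·160.0) / 30.74 = 463.6/30.74 = 15.08 µg/L.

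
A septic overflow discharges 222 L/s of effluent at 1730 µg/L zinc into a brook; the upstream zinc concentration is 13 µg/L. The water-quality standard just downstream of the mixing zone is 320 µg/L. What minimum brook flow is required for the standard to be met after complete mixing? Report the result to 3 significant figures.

1020 L/s

Set C_mix = 320: (Q·13.00 + 222.0·1730) / (Q + 222.0) = 320
→ Q = 222.0·(1730 − 320)/(320 − 13.00) = 1020 L/s.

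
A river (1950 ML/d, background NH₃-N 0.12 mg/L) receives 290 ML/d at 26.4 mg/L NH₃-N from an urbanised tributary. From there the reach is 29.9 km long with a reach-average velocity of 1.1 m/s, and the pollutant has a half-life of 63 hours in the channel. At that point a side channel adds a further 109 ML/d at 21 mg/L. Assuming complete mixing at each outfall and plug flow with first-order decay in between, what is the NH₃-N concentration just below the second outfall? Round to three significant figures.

Conservation of mass: C = (1950·0.1200 + 290.0·26.40) / 2240 = 7890/2240 = 3.522 mg/L; combined flow 2240 ML/d.
Travel time t = 29.9·1000 / 1.1 = 27180 s = 7.551 h.
Half-life 63 h → k = ln 2 / 63 = 0.01100 h⁻¹ = 0.2641 d⁻¹.
Decay over the reach: 3.522·exp(−kt) = 3.522·0.9203 = 3.242 mg/L.
Second outfall: C = (2240·3.242 + 109.0·21.00)/2349 = 4.066 mg/L.

4.07 mg/L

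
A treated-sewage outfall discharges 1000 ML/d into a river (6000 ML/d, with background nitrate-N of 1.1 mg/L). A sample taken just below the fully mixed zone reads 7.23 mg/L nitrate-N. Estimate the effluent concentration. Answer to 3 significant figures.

Mass balance: 6000·1.100 + 1000·Cₑ = 7000·7.230
→ Cₑ = (7000·7.230 − 6000·1.100) / 1000 = 44.01 mg/L.

44.0 mg/L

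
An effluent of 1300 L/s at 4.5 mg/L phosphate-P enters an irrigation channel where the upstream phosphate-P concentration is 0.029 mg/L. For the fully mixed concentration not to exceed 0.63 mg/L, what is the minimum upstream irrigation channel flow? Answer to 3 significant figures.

8370 L/s

Set C_mix = 0.63: (Q·0.02900 + 1300·4.500) / (Q + 1300) = 0.63
→ Q = 1300·(4.500 − 0.63)/(0.63 − 0.02900) = 8371 L/s.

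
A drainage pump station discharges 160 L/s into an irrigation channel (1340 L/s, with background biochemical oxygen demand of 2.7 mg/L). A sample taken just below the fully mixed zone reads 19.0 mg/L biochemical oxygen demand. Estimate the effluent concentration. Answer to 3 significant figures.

156 mg/L

Mass balance: 1340·2.700 + 160.0·Cₑ = 1500·19.00
→ Cₑ = (1500·19.00 − 1340·2.700) / 160.0 = 155.5 mg/L.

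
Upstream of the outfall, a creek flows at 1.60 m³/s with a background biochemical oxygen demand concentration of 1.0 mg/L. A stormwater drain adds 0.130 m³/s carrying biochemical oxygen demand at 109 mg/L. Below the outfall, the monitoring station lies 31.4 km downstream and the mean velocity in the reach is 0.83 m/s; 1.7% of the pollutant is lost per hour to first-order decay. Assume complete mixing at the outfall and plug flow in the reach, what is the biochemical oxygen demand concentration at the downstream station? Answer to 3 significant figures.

7.61 mg/L

Mixed concentration C = ΣQC/ΣQ = (1.600·1.000 + 0.1300·109.0) / 1.730 = 15.77/1.730 = 9.116 mg/L.
Travel time t = 31.4·1000 / 0.83 = 37830 s = 10.51 h.
1.7%/h lost → k = −ln(1 − 0.017) = 0.01715 h⁻¹.
First-order decay: C = 9.116·exp(−k·t) = 9.116·0.8351 = 7.613 mg/L.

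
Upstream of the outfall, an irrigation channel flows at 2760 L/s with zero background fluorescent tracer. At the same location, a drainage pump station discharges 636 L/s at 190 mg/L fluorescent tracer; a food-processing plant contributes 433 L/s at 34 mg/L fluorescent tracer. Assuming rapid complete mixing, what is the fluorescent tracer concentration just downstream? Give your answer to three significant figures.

35.4 mg/L

Mass balance: C = (2760·0 + 636.0·190.0 + 433.0·34.00) / 3829 = 135600/3829 = 35.40 mg/L.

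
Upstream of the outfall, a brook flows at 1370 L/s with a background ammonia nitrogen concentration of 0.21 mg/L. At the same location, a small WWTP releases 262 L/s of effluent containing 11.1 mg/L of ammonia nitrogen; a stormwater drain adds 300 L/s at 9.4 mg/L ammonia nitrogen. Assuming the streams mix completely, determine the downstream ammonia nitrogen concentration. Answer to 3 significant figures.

3.11 mg/L

Flow-weighted average: C = (1370·0.2100 + 262.0·11.10 + 300.0·9.400) / 1932 = 6016/1932 = 3.114 mg/L.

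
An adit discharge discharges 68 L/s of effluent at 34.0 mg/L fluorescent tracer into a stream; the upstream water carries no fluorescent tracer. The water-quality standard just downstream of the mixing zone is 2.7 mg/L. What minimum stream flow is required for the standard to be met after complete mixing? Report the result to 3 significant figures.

788 L/s

Set C_mix = 2.7: (Q·0 + 68.00·34.00) / (Q + 68.00) = 2.7
→ Q = 68.00·(34.00 − 2.7)/(2.7 − 0) = 788.3 L/s.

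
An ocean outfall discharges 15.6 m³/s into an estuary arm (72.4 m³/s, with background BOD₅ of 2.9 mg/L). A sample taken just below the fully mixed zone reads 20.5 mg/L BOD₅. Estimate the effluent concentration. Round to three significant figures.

Mass balance: 72.40·2.900 + 15.60·Cₑ = 88.00·20.50
→ Cₑ = (88.00·20.50 − 72.40·2.900) / 15.60 = 102.2 mg/L.

102 mg/L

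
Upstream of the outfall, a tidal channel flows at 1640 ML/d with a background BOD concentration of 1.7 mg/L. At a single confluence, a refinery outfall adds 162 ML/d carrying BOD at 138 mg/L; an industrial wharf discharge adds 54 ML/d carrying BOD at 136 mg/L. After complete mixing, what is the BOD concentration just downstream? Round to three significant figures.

Mixed concentration C = ΣQC/ΣQ = (1640·1.700 + 162.0·138.0 + 54.00·136.0) / 1856 = 32490/1856 = 17.50 mg/L.

17.5 mg/L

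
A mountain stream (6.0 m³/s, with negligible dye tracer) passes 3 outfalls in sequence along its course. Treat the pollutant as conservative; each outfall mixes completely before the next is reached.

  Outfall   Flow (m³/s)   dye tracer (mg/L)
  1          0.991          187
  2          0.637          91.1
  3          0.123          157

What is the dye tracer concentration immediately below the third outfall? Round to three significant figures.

33.9 mg/L

Outfall 1: combined Q = 6.991 m³/s; C = (6.000·0 + 0.9910·187.0)/6.991 = 26.51 mg/L.
Outfall 2: combined Q = 7.628 m³/s; C = (6.991·26.51 + 0.6370·91.10)/7.628 = 31.90 mg/L.
Outfall 3: combined Q = 7.751 m³/s; C = (7.628·31.90 + 0.1230·157.0)/7.751 = 33.89 mg/L.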